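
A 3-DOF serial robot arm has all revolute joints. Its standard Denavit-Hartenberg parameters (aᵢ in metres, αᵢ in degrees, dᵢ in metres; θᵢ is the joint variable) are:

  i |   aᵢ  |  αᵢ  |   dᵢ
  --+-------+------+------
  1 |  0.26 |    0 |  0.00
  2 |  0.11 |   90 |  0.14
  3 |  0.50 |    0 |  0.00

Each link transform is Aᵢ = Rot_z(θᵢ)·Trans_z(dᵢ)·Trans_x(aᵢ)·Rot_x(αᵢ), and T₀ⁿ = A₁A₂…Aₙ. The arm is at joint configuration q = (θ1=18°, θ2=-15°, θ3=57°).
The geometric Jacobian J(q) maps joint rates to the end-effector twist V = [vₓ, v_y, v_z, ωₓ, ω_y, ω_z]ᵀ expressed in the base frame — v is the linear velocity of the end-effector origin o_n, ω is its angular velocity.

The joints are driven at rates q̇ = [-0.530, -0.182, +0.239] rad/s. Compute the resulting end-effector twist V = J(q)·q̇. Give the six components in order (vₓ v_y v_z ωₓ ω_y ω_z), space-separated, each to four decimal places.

o_n = [0.6291, 0.1004, 0.5593]
J₁: ẑ×o_n = [-0.1004, 0.6291, 0.0000], ω = ẑ
J2: z=[0.0000, 0.0000, 1.0000] o=[0.2473, 0.0803, 0.0000] → [-0.0200, 0.3818, 0.0000, 0.0000, 0.0000, 1.0000]
J3: z=[0.0523, -0.9986, 0.0000] o=[0.3571, 0.0861, 0.1400] → [-0.4188, -0.0219, 0.2723, 0.0523, -0.9986, 0.0000]
V = J·q̇ = [-0.0433, -0.4081, 0.0651, 0.0125, -0.2387, -0.7120]

-0.0433 -0.4081 0.0651 0.0125 -0.2387 -0.7120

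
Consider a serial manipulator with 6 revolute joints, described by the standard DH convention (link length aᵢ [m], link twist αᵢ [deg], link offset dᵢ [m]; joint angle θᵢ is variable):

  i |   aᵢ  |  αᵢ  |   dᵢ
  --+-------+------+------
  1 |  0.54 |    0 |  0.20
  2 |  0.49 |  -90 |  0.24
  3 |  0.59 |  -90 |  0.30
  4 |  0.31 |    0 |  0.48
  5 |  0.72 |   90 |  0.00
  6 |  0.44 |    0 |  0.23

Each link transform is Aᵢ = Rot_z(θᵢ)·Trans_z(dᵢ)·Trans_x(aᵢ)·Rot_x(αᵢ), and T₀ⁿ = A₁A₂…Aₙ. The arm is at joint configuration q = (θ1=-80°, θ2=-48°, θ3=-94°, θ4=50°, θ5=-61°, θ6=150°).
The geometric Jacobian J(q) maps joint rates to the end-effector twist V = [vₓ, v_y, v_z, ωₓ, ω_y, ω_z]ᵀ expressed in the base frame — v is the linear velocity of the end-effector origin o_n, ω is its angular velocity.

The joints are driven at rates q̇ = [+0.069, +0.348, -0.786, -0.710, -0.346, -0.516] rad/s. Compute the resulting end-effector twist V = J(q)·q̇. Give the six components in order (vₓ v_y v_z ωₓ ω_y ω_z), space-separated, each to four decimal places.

o_n = [-0.3134, -1.6262, 1.5643]
J₁: ẑ×o_n = [1.6262, -0.3134, 0.0000], ω = ẑ
J2: z=[0.0000, 0.0000, 1.0000] o=[0.0938, -0.5318, 0.2000] → [1.0944, -0.4071, 0.0000, 0.0000, 0.0000, 1.0000]
J3: z=[0.7880, -0.6157, 0.0000] o=[-0.2079, -0.9179, 0.4400] → [-0.6922, -0.8860, -0.6231, 0.7880, -0.6157, 0.0000]
J4: z=[-0.6142, -0.7861, 0.0698] o=[0.0538, -1.0702, 1.0286] → [-0.3824, 0.3034, 0.0528, -0.6142, -0.7861, 0.0698]
J5: z=[-0.6142, -0.7861, 0.0698] o=[-0.4195, -1.2904, 1.2608] → [-0.2151, 0.1938, 0.2897, -0.6142, -0.7861, 0.0698]
J6: z=[0.7653, -0.6148, -0.1903] o=[-0.2809, -1.3361, 1.9659] → [0.1917, 0.3135, -0.2420, 0.7653, -0.6148, -0.1903]
V = J·q̇ = [1.2841, 0.0888, 0.4769, -0.3657, 1.6313, 0.4416]

1.2841 0.0888 0.4769 -0.3657 1.6313 0.4416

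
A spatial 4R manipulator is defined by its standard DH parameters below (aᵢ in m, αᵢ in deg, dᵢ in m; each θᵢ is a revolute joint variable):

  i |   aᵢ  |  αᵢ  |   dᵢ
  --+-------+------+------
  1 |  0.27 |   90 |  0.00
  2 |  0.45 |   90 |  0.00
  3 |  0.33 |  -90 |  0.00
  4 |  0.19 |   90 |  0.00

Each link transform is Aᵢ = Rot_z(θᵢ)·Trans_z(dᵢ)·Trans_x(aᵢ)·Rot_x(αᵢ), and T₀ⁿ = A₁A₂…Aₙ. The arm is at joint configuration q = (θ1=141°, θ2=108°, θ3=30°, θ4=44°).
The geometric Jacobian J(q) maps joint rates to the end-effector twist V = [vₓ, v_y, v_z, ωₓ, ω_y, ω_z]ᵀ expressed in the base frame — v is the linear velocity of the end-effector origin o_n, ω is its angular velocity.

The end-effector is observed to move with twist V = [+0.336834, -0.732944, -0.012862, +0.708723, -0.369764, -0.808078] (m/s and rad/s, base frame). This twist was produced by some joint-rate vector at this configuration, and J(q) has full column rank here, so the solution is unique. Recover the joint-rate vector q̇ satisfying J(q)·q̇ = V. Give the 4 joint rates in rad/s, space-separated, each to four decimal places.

-0.8700 0.6800 -0.7260 -0.6020

o_n = [0.2397, 0.1062, 0.7716]
J₁: ẑ×o_n = [-0.1062, 0.2397, 0.0000], ω = ẑ
J2: z=[0.6293, 0.7771, 0.0000] o=[-0.2098, 0.1699, 0.0000] → [0.5996, -0.4856, -0.3895, 0.6293, 0.7771, 0.0000]
J3: z=[-0.7391, 0.5985, 0.3090] o=[-0.1018, 0.0824, 0.4280] → [0.1983, 0.3595, -0.2219, -0.7391, 0.5985, 0.3090]
J4: z=[0.4249, 0.7703, -0.4755] o=[0.0707, 0.1551, 0.6998] → [0.0320, -0.1109, -0.1509, 0.4249, 0.7703, -0.4755]
q̇ = J⁺·V = [-0.8700, 0.6800, -0.7260, -0.6020]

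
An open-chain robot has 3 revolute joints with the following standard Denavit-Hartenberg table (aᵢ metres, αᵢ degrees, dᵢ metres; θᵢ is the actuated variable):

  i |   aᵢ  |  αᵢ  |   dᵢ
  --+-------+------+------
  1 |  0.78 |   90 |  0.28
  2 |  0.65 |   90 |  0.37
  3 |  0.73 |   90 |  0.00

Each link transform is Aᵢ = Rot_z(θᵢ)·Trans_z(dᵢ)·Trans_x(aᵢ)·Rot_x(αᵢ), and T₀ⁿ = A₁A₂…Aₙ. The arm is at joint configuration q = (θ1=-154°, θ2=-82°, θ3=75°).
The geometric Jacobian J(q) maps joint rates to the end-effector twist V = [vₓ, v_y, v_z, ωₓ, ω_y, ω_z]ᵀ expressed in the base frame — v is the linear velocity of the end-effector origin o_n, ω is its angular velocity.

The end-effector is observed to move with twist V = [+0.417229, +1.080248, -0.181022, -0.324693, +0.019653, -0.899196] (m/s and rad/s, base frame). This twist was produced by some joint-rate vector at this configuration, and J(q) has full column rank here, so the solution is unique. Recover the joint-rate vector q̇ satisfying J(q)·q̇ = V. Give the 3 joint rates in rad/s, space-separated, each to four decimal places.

o_n = [-1.2773, 0.5732, -0.5508]
J₁: ẑ×o_n = [-0.5732, -1.2773, 0.0000], ω = ẑ
J2: z=[-0.4384, 0.8988, 0.0000] o=[-0.7011, -0.3419, 0.2800] → [-0.7467, -0.3642, 0.1168, -0.4384, 0.8988, 0.0000]
J3: z=[0.8900, 0.4341, -0.1392] o=[-0.9446, -0.0490, -0.3637] → [0.0054, 0.2128, 0.6983, 0.8900, 0.4341, -0.1392]
q̇ = J⁺·V = [-0.9390, 0.1600, -0.2860]

-0.9390 0.1600 -0.2860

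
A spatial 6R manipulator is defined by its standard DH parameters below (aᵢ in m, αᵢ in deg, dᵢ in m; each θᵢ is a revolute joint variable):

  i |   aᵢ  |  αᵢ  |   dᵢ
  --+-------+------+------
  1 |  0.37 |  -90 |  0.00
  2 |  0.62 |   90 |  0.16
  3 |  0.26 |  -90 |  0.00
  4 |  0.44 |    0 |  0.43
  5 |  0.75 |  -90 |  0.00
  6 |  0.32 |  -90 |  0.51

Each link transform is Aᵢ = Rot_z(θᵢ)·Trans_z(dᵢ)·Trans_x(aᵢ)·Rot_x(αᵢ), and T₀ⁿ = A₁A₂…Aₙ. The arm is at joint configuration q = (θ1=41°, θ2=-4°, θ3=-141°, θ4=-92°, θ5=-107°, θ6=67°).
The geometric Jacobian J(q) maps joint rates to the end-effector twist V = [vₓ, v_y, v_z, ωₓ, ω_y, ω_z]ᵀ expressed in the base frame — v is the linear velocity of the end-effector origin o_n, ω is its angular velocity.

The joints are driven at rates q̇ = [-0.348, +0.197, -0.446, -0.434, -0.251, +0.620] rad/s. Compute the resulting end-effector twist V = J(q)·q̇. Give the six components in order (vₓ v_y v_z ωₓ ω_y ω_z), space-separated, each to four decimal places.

0.9147 -0.1336 -0.8541 -0.7757 0.4604 -0.2272

o_n = [0.8697, 1.4529, 0.7253]
J₁: ẑ×o_n = [-1.4529, 0.8697, 0.0000], ω = ẑ
J2: z=[-0.6561, 0.7547, 0.0000] o=[0.2792, 0.2427, 0.0000] → [0.5474, 0.4758, -1.2396, -0.6561, 0.7547, 0.0000]
J3: z=[-0.0526, -0.0458, 0.9976] o=[0.6411, 0.7693, 0.0432] → [-0.7132, 0.2640, -0.0255, -0.0526, -0.0458, 0.9976]
J4: z=[0.9837, -0.1747, 0.0439] o=[0.5963, 0.5135, 0.0292] → [-0.1628, -0.6728, 0.9718, 0.9837, -0.1747, 0.0439]
J5: z=[0.9837, -0.1747, 0.0439] o=[0.9987, 0.4334, 0.4875] → [-0.0863, -0.2396, 0.9803, 0.9837, -0.1747, 0.0439]
J6: z=[0.0063, 0.2769, 0.9609] o=[1.1337, 1.1421, 0.2824] → [-0.1760, -0.2565, 0.0751, 0.0063, 0.2769, 0.9609]
V = J·q̇ = [0.9147, -0.1336, -0.8541, -0.7757, 0.4604, -0.2272]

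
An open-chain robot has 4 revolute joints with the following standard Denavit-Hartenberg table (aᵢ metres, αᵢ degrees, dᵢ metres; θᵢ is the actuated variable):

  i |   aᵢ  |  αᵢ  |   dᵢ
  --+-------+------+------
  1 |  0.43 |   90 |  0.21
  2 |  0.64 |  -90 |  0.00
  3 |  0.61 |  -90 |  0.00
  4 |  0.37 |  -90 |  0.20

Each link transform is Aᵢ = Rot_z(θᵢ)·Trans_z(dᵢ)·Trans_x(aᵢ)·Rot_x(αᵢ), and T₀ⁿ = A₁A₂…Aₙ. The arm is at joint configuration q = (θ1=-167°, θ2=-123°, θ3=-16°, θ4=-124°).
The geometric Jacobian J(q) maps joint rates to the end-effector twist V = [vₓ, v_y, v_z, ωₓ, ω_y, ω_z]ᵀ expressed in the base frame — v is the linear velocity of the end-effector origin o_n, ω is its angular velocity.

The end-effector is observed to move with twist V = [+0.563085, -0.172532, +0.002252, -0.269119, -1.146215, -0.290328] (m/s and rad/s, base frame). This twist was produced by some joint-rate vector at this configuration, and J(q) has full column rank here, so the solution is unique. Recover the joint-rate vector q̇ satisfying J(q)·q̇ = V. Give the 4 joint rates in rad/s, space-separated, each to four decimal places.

0.2400 -0.4930 0.7250 0.5860

o_n = [-0.0769, -0.1010, -0.8650]
J₁: ẑ×o_n = [0.1010, -0.0769, 0.0000], ω = ẑ
J2: z=[-0.2250, 0.9744, 0.0000] o=[-0.4190, -0.0967, 0.2100] → [-1.0475, -0.2418, -0.3324, -0.2250, 0.9744, 0.0000]
J3: z=[-0.8172, -0.1887, -0.5446] o=[-0.0793, -0.0183, -0.3267] → [0.0565, -0.4412, 0.0681, -0.8172, -0.1887, -0.5446]
J4: z=[0.3625, -0.9029, -0.2312] o=[0.1940, 0.2174, -0.8185] → [-0.0316, 0.0795, -0.3600, 0.3625, -0.9029, -0.2312]
q̇ = J⁺·V = [0.2400, -0.4930, 0.7250, 0.5860]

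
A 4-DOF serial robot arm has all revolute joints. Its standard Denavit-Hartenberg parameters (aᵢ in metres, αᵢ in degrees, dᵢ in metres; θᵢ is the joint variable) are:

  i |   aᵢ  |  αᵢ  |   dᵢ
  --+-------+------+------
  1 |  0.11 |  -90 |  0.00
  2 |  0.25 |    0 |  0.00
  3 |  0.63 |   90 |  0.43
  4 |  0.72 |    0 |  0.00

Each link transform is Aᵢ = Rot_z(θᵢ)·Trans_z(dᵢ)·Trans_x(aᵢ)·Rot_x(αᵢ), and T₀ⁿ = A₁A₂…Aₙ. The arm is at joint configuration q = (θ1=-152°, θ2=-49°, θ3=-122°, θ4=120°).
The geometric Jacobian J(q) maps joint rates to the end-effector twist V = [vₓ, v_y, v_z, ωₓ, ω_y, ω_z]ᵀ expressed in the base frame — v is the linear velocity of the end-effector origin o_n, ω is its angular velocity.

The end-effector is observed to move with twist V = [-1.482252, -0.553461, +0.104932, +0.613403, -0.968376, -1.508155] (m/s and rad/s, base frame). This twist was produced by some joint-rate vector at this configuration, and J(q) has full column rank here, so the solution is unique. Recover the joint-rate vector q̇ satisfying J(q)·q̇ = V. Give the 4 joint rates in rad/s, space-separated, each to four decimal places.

-0.9590 0.8880 0.2550 0.5560

o_n = [0.4881, -0.9337, 0.2309]
J₁: ẑ×o_n = [0.9337, 0.4881, -0.0000], ω = ẑ
J2: z=[0.4695, -0.8829, 0.0000] o=[-0.0971, -0.0516, 0.0000] → [-0.2039, -0.1084, 0.1027, 0.4695, -0.8829, 0.0000]
J3: z=[0.4695, -0.8829, 0.0000] o=[-0.2419, -0.1286, 0.1887] → [-0.0373, -0.0198, 0.2667, 0.4695, -0.8829, 0.0000]
J4: z=[0.1381, 0.0734, -0.9877] o=[0.5093, -0.2162, 0.2872] → [-0.7128, 0.0287, -0.0975, 0.1381, 0.0734, -0.9877]
q̇ = J⁺·V = [-0.9590, 0.8880, 0.2550, 0.5560]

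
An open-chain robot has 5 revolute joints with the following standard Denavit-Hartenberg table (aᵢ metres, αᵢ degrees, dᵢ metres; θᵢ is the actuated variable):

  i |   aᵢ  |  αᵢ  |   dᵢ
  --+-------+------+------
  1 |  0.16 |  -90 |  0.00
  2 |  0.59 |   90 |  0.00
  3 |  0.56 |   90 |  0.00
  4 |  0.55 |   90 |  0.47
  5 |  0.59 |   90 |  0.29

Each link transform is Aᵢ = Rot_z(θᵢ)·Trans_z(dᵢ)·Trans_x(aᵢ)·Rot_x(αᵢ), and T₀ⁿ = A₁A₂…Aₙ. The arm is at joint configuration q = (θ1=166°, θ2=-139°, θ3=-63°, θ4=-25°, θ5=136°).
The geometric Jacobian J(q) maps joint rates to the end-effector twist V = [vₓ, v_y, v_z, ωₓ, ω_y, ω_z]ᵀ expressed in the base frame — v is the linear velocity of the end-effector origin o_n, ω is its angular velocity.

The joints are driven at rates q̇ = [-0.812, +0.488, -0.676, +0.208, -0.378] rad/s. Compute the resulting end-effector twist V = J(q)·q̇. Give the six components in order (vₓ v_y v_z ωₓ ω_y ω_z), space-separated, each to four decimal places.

0.0900 0.1418 -0.4570 -0.3556 -0.1703 -0.6344

o_n = [-0.0996, 0.9427, 0.2754]
J₁: ẑ×o_n = [-0.9427, -0.0996, 0.0000], ω = ẑ
J2: z=[-0.2419, -0.9703, 0.0000] o=[-0.1552, 0.0387, 0.0000] → [-0.2672, 0.0666, -0.1647, -0.2419, -0.9703, 0.0000]
J3: z=[0.6366, -0.1587, -0.7547] o=[0.2768, -0.0690, 0.3871] → [0.7813, 0.3552, 0.5843, 0.6366, -0.1587, -0.7547]
J4: z=[-0.5426, 0.6032, -0.5846] o=[0.5837, 0.3687, 0.5539] → [0.1676, 0.2483, 0.1007, -0.5426, 0.6032, -0.5846]
J5: z=[-0.8085, -0.1865, 0.5581] o=[0.4538, 1.0787, 0.6030] → [0.1370, -0.5738, 0.0067, -0.8085, -0.1865, 0.5581]
V = J·q̇ = [0.0900, 0.1418, -0.4570, -0.3556, -0.1703, -0.6344]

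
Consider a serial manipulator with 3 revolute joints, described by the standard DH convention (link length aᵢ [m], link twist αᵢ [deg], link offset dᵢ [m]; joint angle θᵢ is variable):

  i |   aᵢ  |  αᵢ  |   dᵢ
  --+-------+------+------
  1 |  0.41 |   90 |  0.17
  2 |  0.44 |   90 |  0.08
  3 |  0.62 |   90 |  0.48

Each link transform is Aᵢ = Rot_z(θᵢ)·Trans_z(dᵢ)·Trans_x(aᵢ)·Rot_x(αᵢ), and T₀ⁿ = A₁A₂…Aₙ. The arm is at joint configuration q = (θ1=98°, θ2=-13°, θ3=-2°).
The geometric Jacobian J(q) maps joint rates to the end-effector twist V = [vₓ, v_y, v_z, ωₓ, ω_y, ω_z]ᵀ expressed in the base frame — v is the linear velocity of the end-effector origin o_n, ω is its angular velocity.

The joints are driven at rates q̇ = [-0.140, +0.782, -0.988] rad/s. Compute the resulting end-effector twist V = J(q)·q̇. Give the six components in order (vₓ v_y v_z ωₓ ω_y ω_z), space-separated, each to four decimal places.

o_n = [-0.1279, 1.3296, -0.5361]
J₁: ẑ×o_n = [-1.3296, -0.1279, 0.0000], ω = ẑ
J2: z=[0.9903, 0.1392, 0.0000] o=[-0.0571, 0.4060, 0.1700] → [-0.0983, 0.6992, 0.9245, 0.9903, 0.1392, 0.0000]
J3: z=[0.0313, -0.2228, -0.9744] o=[-0.0375, 0.8417, 0.0710] → [0.6107, 0.1071, -0.0049, 0.0313, -0.2228, -0.9744]
V = J·q̇ = [-0.4940, 0.4588, 0.7278, 0.7435, 0.3289, 0.8227]

-0.4940 0.4588 0.7278 0.7435 0.3289 0.8227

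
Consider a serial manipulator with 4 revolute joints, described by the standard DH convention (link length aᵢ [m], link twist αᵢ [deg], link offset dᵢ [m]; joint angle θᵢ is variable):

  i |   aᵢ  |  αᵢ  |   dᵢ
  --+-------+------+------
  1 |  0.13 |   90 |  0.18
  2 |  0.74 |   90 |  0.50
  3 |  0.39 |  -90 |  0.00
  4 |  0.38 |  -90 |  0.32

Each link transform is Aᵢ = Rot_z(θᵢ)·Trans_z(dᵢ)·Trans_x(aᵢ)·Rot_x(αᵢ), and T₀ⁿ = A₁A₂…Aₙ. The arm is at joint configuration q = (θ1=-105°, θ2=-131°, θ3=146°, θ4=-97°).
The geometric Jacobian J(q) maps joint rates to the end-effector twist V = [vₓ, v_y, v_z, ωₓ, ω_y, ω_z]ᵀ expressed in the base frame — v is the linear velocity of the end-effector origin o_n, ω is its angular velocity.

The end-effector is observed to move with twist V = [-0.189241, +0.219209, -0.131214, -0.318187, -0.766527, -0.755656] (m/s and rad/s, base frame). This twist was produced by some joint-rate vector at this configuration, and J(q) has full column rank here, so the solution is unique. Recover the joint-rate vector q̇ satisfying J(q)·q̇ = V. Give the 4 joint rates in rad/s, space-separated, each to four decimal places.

o_n = [-0.3254, 0.4349, 0.2190]
J₁: ẑ×o_n = [-0.4349, -0.3254, 0.0000], ω = ẑ
J2: z=[-0.9659, 0.2588, 0.0000] o=[-0.0336, -0.1256, 0.1800] → [0.0101, 0.0377, -0.4658, -0.9659, 0.2588, 0.0000]
J3: z=[0.1953, 0.7290, 0.6561] o=[-0.3910, 0.4728, -0.3785] → [0.4605, -0.0737, -0.0552, 0.1953, 0.7290, 0.6561]
J4: z=[0.7058, -0.5689, 0.4220] o=[-0.6565, 0.3243, -0.1345] → [-0.2478, -0.1098, 0.2664, 0.7058, -0.5689, 0.4220]
q̇ = J⁺·V = [-0.7510, 0.9040, -0.6240, 0.9590]

-0.7510 0.9040 -0.6240 0.9590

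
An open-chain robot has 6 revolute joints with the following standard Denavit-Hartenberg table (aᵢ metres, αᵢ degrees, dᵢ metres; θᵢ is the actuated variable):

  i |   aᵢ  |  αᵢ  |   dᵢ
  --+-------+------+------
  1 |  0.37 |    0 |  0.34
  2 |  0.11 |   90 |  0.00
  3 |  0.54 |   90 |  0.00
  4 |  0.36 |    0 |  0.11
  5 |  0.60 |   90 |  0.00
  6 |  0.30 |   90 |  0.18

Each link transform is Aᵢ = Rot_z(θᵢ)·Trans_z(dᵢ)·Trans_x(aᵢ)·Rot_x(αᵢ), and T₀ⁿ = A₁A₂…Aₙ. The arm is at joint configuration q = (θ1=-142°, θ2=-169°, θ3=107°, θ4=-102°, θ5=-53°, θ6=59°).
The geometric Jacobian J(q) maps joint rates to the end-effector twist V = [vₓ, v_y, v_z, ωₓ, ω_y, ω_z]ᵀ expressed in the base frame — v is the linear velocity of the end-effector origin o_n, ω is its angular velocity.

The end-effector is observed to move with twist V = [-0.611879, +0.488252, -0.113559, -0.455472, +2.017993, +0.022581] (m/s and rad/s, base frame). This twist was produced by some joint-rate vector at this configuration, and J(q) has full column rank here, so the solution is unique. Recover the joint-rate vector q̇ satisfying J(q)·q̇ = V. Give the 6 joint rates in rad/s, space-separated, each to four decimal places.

0.1050 -0.8120 -0.9390 0.9100 0.4740 -0.8040

o_n = [-0.3158, 0.5184, 0.1655]
J₁: ẑ×o_n = [-0.5184, -0.3158, 0.0000], ω = ẑ
J2: z=[0.0000, 0.0000, 1.0000] o=[-0.2916, -0.2278, 0.3400] → [-0.7462, -0.0242, 0.0000, 0.0000, 0.0000, 1.0000]
J3: z=[0.7547, -0.6561, 0.0000] o=[-0.2194, -0.1448, 0.3400] → [0.1145, 0.1317, 0.4373, 0.7547, -0.6561, 0.0000]
J4: z=[0.6274, 0.7217, 0.2924] o=[-0.3230, -0.2639, 0.8564] → [-0.7274, 0.4356, 0.4857, 0.6274, 0.7217, 0.2924]
J5: z=[0.6274, 0.7217, 0.2924] o=[-0.5054, 0.0630, 0.8170] → [-0.6034, 0.4642, 0.1489, 0.6274, 0.7217, 0.2924]
J6: z=[0.7651, -0.5013, -0.4042] o=[-0.5924, 0.3493, 0.2970] → [0.1343, -0.0112, 0.2680, 0.7651, -0.5013, -0.4042]
q̇ = J⁺·V = [0.1050, -0.8120, -0.9390, 0.9100, 0.4740, -0.8040]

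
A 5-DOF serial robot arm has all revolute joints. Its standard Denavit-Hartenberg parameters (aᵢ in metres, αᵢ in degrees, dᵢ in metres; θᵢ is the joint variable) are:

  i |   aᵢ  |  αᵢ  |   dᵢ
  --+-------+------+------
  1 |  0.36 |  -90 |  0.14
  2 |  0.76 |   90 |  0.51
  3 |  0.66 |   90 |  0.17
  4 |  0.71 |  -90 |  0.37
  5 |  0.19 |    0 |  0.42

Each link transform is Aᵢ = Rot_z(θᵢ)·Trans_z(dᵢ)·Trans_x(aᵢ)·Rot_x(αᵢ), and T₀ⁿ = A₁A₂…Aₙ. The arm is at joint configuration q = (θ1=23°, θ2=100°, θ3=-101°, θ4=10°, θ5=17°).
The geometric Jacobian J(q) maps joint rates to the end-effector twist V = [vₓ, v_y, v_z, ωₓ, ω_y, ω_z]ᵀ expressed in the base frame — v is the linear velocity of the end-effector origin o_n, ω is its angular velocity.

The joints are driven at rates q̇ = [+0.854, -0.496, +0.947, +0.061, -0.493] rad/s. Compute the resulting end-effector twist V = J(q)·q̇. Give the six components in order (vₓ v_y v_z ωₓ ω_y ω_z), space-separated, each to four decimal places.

0.5276 0.6266 -0.8637 0.6526 -0.3405 0.8489

o_n = [1.3126, -0.3861, -0.1574]
J₁: ẑ×o_n = [0.3861, 1.3126, -0.0000], ω = ẑ
J2: z=[-0.3907, 0.9205, 0.0000] o=[0.3314, 0.1407, 0.1400] → [-0.2737, -0.1162, -0.6974, -0.3907, 0.9205, 0.0000]
J3: z=[0.9065, 0.3848, -0.1736] o=[0.0106, 0.5586, -0.6085] → [0.0095, -0.6350, -1.3574, 0.9065, 0.3848, -0.1736]
J4: z=[0.0824, 0.2422, 0.9667] o=[0.4380, 0.0361, -0.5140] → [0.4946, 0.8161, -0.2466, 0.0824, 0.2422, 0.9667]
J5: z=[0.8208, 0.5336, -0.2036] o=[0.8698, -0.4495, -0.0463] → [-0.0464, 0.0010, -0.1843, 0.8208, 0.5336, -0.2036]
V = J·q̇ = [0.5276, 0.6266, -0.8637, 0.6526, -0.3405, 0.8489]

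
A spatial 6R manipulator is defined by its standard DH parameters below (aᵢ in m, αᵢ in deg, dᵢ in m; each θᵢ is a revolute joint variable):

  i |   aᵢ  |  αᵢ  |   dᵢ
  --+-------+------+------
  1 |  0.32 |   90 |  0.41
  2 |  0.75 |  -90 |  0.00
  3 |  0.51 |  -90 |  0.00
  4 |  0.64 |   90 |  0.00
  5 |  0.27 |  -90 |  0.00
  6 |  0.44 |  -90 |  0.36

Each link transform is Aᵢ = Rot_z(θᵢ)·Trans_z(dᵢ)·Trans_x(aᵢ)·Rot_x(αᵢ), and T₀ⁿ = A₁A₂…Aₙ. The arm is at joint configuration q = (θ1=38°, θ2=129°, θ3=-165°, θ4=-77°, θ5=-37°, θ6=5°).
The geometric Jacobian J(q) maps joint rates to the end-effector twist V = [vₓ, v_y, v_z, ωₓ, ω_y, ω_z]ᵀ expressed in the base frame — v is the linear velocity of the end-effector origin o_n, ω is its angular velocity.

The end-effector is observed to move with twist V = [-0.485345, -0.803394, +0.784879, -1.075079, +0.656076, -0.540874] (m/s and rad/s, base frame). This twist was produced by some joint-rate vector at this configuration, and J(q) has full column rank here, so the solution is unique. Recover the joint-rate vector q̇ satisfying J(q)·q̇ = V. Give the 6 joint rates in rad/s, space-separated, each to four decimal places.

-0.6970 -0.8090 0.5530 0.2870 0.4010 -0.6770

o_n = [-0.4743, -0.4853, -0.5529]
J₁: ẑ×o_n = [0.4853, -0.4743, 0.0000], ω = ẑ
J2: z=[0.6157, -0.7880, 0.0000] o=[0.2522, 0.1970, 0.4100] → [0.7587, 0.5928, -0.9925, 0.6157, -0.7880, 0.0000]
J3: z=[-0.6124, -0.4785, -0.6293] o=[-0.1198, -0.0936, 0.9929] → [0.4930, -0.7235, 0.0703, -0.6124, -0.4785, -0.6293]
J4: z=[0.4663, -0.8614, 0.2011] o=[0.2058, -0.0067, 0.6100] → [1.0980, 0.4055, -0.8090, 0.4663, -0.8614, 0.2011]
J5: z=[-0.7598, -0.2736, 0.5899] o=[-0.0842, -0.2806, 0.1095] → [0.3020, -0.7333, 0.0488, -0.7598, -0.2736, 0.5899]
J6: z=[0.0997, -0.9455, -0.3100] o=[-0.2577, -0.2329, -0.0918] → [0.3577, 0.1131, -0.2300, 0.0997, -0.9455, -0.3100]
q̇ = J⁺·V = [-0.6970, -0.8090, 0.5530, 0.2870, 0.4010, -0.6770]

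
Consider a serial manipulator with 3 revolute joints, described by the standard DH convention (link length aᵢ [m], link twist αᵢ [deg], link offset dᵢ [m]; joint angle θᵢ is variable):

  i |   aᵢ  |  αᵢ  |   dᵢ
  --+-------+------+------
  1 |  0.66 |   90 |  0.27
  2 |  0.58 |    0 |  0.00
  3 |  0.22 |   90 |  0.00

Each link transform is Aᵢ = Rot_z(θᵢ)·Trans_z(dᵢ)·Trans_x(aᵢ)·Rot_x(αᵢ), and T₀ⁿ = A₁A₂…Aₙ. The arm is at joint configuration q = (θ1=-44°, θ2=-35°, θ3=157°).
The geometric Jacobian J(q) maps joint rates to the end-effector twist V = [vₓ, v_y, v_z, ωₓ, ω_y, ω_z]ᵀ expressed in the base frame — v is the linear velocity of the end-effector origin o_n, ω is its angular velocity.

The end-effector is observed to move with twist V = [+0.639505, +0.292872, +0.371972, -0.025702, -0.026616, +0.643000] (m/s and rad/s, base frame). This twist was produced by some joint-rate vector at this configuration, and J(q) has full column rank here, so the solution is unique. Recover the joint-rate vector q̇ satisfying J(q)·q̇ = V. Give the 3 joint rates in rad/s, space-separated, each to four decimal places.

0.6430 0.7920 -0.7550

o_n = [0.7327, -0.7075, 0.1239]
J₁: ẑ×o_n = [0.7075, 0.7327, -0.0000], ω = ẑ
J2: z=[-0.6947, -0.7193, 0.0000] o=[0.4748, -0.4585, 0.2700] → [0.1051, -0.1015, 0.3585, -0.6947, -0.7193, 0.0000]
J3: z=[-0.6947, -0.7193, 0.0000] o=[0.8165, -0.7885, -0.0627] → [-0.1342, 0.1296, -0.1166, -0.6947, -0.7193, 0.0000]
q̇ = J⁺·V = [0.6430, 0.7920, -0.7550]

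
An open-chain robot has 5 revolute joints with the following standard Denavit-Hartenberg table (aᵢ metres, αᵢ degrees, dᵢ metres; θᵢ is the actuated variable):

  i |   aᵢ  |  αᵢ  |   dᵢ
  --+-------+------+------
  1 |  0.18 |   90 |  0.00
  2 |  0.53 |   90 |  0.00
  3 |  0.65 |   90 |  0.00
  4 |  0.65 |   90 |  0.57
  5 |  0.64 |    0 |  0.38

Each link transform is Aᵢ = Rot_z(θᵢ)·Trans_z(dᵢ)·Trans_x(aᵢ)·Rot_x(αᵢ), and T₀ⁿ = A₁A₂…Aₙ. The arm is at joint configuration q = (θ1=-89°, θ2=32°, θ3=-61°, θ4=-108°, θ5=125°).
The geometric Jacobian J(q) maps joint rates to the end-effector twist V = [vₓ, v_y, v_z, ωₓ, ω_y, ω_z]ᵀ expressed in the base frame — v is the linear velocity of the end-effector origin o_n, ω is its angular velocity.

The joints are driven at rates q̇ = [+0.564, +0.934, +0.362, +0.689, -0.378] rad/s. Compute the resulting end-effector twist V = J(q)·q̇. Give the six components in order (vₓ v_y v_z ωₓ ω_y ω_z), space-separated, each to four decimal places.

o_n = [0.7032, 0.1921, -0.0460]
J₁: ẑ×o_n = [-0.1921, 0.7032, 0.0000], ω = ẑ
J2: z=[-0.9998, -0.0175, 0.0000] o=[0.0031, -0.1800, 0.0000] → [0.0008, -0.0460, -0.3598, -0.9998, -0.0175, 0.0000]
J3: z=[0.0092, -0.5298, -0.8480] o=[0.0110, -0.6294, 0.2809] → [0.8699, -0.5840, 0.3744, 0.0092, -0.5298, -0.8480]
J4: z=[0.4718, 0.7501, -0.4635] o=[0.5841, -0.8866, 0.4478] → [0.1295, 0.1778, 0.4196, 0.4718, 0.7501, -0.4635]
J5: z=[-0.8357, 0.2127, -0.5064] o=[0.6702, -0.0521, 0.6563] → [-0.0257, -0.6036, -0.2111, -0.8357, 0.2127, -0.5064]
V = J·q̇ = [0.3063, 0.4929, 0.1683, -0.2896, 0.2283, 0.1291]

0.3063 0.4929 0.1683 -0.2896 0.2283 0.1291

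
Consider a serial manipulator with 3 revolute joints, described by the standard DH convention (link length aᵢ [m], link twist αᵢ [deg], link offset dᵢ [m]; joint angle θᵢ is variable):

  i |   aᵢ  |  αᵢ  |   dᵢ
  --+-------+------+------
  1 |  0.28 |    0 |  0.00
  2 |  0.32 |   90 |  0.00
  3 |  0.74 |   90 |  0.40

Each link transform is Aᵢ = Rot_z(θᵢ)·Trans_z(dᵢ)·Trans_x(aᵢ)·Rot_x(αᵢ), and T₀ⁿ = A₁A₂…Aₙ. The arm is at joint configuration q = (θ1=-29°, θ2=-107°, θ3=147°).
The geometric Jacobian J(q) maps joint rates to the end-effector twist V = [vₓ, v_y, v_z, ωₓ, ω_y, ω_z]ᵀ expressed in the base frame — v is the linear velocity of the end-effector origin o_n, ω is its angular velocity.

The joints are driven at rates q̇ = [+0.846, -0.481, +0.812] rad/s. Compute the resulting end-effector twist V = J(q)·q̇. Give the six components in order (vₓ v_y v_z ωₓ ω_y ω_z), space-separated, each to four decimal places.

o_n = [0.1833, 0.3608, 0.4030]
J₁: ẑ×o_n = [-0.3608, 0.1833, 0.0000], ω = ẑ
J2: z=[0.0000, 0.0000, 1.0000] o=[0.2449, -0.1357, 0.0000] → [-0.4966, -0.0616, 0.0000, 0.0000, 0.0000, 1.0000]
J3: z=[-0.6947, 0.7193, 0.0000] o=[0.0147, -0.3580, 0.0000] → [0.2899, 0.2800, -0.6206, -0.6947, 0.7193, 0.0000]
V = J·q̇ = [0.1690, 0.4120, -0.5039, -0.5641, 0.5841, 0.3650]

0.1690 0.4120 -0.5039 -0.5641 0.5841 0.3650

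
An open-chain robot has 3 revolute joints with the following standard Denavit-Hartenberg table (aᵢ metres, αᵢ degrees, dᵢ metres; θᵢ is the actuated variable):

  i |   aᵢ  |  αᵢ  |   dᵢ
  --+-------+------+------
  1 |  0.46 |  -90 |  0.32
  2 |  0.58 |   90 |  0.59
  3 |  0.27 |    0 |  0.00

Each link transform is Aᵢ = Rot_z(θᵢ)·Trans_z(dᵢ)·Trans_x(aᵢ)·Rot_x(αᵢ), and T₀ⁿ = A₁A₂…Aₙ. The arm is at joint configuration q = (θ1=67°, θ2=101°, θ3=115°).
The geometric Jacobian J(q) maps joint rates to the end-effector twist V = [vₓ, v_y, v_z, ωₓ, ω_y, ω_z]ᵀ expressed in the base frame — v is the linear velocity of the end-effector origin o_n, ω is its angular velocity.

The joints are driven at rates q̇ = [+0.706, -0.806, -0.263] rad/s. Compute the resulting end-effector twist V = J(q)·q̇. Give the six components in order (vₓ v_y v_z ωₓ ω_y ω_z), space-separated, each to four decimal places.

-0.3598 -0.1004 -0.1348 0.6411 -0.5526 0.7562

o_n = [-0.6233, 0.6677, -0.1373]
J₁: ẑ×o_n = [-0.6677, -0.6233, 0.0000], ω = ẑ
J2: z=[-0.9205, 0.3907, 0.0000] o=[0.1797, 0.4234, 0.3200] → [-0.1787, -0.4210, 0.0889, -0.9205, 0.3907, 0.0000]
J3: z=[0.3836, 0.9036, -0.1908] o=[-0.4066, 0.5521, -0.2493] → [0.1233, -0.0016, 0.2402, 0.3836, 0.9036, -0.1908]
V = J·q̇ = [-0.3598, -0.1004, -0.1348, 0.6411, -0.5526, 0.7562]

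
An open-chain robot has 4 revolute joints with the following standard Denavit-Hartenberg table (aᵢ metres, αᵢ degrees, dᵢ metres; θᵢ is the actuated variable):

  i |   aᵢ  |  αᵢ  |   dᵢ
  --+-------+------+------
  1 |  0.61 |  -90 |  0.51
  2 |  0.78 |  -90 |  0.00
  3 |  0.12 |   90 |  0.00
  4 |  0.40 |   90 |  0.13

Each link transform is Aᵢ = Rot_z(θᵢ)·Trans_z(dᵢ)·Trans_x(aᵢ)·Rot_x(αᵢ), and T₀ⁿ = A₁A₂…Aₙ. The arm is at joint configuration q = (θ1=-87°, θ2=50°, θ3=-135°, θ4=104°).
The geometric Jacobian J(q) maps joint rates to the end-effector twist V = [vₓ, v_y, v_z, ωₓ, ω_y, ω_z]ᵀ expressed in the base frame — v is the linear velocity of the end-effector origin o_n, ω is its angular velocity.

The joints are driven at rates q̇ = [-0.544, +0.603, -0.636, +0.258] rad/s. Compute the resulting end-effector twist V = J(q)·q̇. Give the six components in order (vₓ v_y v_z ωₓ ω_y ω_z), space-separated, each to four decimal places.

o_n = [-0.0364, -0.7473, -0.2540]
J₁: ẑ×o_n = [0.7473, -0.0364, 0.0000], ω = ẑ
J2: z=[0.9986, 0.0523, 0.0000] o=[0.0319, -0.6092, 0.5100] → [-0.0400, 0.7629, -0.1344, 0.9986, 0.0523, 0.0000]
J3: z=[-0.0401, 0.7650, -0.6428] o=[0.0582, -1.1099, -0.0875] → [0.1057, 0.0541, 0.0578, -0.0401, 0.7650, -0.6428]
J4: z=[-0.7299, 0.4169, 0.5417] o=[0.1400, -1.0509, -0.0225] → [-0.2610, -0.2646, -0.1480, -0.7299, 0.4169, 0.5417]
V = J·q̇ = [-0.5652, 0.3772, -0.1560, 0.4394, -0.3474, 0.0046]

-0.5652 0.3772 -0.1560 0.4394 -0.3474 0.0046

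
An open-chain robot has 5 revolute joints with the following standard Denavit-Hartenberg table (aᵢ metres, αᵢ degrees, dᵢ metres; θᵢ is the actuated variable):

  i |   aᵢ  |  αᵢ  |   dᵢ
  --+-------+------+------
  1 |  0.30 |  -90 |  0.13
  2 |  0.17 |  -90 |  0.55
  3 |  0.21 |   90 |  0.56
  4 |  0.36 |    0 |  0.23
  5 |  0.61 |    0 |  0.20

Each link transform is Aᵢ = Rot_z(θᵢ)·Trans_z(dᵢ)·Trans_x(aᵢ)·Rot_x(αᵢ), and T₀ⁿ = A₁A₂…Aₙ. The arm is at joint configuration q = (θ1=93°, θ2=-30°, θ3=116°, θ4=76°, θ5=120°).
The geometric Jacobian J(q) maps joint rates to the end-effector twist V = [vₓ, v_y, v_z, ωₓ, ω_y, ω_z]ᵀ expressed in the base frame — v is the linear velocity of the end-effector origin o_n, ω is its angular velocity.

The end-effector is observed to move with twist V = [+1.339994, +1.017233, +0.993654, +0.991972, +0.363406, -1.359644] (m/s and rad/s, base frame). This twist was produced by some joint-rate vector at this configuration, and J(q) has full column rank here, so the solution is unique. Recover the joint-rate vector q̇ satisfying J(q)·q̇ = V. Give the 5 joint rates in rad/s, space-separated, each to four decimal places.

-0.9630 -0.9750 0.4990 0.2940 -0.2150

o_n = [-0.6867, 1.2281, -0.1702]
J₁: ẑ×o_n = [-1.2281, -0.6867, 0.0000], ω = ẑ
J2: z=[-0.9986, -0.0523, 0.0000] o=[-0.0157, 0.2996, 0.1300] → [0.0157, -0.2998, -0.9623, -0.9986, -0.0523, 0.0000]
J3: z=[-0.0262, 0.4993, -0.8660] o=[-0.5727, 0.4178, 0.2150] → [0.5093, 0.0887, 0.0358, -0.0262, 0.4993, -0.8660]
J4: z=[0.3970, 0.8003, 0.4494] o=[-0.3946, 0.6277, -0.3160] → [-0.1531, -0.1891, 0.4721, 0.3970, 0.8003, 0.4494]
J5: z=[0.3970, 0.8003, 0.4494] o=[-0.2326, 0.9573, -0.5342] → [0.1696, -0.3486, 0.4710, 0.3970, 0.8003, 0.4494]
q̇ = J⁺·V = [-0.9630, -0.9750, 0.4990, 0.2940, -0.2150]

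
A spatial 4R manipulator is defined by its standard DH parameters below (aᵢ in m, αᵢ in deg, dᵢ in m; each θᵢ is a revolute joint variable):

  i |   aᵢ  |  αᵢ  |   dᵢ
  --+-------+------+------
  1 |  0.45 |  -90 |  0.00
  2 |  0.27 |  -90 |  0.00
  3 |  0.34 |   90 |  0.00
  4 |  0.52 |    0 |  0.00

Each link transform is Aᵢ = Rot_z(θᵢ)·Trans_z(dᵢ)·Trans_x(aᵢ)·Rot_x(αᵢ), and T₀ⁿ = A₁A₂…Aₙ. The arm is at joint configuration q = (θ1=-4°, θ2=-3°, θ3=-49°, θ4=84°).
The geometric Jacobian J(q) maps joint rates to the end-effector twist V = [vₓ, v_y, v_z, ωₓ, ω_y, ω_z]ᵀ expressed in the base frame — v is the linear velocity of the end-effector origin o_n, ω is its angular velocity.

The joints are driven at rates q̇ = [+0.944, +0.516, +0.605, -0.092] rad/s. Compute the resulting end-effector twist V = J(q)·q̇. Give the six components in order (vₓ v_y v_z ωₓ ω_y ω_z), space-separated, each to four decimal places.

o_n = [1.0234, 0.2268, -0.4888]
J₁: ẑ×o_n = [-0.2268, 1.0234, 0.0000], ω = ẑ
J2: z=[0.0698, 0.9976, 0.0000] o=[0.4489, -0.0314, 0.0000] → [-0.4876, 0.0341, -0.5551, 0.0698, 0.9976, 0.0000]
J3: z=[0.0522, -0.0037, -0.9986] o=[0.7179, -0.0502, 0.0141] → [0.2784, -0.2788, 0.0156, 0.0522, -0.0037, -0.9986]
J4: z=[-0.7061, 0.7070, -0.0395] o=[0.9580, 0.1902, 0.0258] → [-0.3624, -0.3659, -0.0720, -0.7061, 0.7070, -0.0395]
V = J·q̇ = [-0.2639, 0.8486, -0.2704, 0.1325, 0.4475, 0.3435]

-0.2639 0.8486 -0.2704 0.1325 0.4475 0.3435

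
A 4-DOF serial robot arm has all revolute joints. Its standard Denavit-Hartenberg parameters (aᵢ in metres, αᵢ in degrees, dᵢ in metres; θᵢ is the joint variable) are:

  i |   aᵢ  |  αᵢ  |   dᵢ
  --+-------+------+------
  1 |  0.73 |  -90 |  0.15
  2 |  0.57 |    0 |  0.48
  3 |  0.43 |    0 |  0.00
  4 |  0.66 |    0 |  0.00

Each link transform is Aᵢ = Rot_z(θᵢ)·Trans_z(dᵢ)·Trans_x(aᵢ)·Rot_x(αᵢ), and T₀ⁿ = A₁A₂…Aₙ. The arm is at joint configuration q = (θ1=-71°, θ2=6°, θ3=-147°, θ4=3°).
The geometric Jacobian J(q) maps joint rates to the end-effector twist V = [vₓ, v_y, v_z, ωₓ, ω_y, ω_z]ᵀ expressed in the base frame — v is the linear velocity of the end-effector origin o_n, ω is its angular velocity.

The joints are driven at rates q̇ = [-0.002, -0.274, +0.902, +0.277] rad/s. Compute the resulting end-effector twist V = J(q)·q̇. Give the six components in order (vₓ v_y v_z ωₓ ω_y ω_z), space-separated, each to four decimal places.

0.1902 -0.5552 0.8091 0.8557 0.2946 -0.0020

o_n = [0.6076, -0.2902, 0.8027]
J₁: ẑ×o_n = [0.2902, 0.6076, -0.0000], ω = ẑ
J2: z=[0.9455, 0.3256, 0.0000] o=[0.2377, -0.6902, 0.1500] → [0.2125, -0.6171, 0.2578, 0.9455, 0.3256, 0.0000]
J3: z=[0.9455, 0.3256, 0.0000] o=[0.8761, -1.0699, 0.0904] → [0.2319, -0.6734, 0.8246, 0.9455, 0.3256, 0.0000]
J4: z=[0.9455, 0.3256, 0.0000] o=[0.7673, -0.7540, 0.3610] → [0.1438, -0.4176, 0.4905, 0.9455, 0.3256, 0.0000]
V = J·q̇ = [0.1902, -0.5552, 0.8091, 0.8557, 0.2946, -0.0020]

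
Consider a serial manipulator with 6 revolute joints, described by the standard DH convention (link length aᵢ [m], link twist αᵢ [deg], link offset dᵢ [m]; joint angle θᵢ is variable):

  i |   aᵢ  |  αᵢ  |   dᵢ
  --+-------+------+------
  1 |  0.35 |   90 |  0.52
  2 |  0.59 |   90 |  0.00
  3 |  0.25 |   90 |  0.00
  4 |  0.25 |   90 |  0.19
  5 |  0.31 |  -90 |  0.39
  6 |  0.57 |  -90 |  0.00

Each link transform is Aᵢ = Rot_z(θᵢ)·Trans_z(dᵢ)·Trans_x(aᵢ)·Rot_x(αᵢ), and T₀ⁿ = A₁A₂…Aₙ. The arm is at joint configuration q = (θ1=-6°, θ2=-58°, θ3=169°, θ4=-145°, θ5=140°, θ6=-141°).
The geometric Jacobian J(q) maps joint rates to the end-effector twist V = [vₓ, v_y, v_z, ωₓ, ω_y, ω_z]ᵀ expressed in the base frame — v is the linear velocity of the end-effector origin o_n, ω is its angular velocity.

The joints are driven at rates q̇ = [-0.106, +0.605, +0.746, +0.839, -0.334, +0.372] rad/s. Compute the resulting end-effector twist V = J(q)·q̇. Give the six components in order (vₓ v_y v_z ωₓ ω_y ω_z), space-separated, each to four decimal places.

o_n = [0.5630, -0.0726, -0.6046]
J₁: ẑ×o_n = [0.0726, 0.5630, -0.0000], ω = ẑ
J2: z=[-0.1045, -0.9945, 0.0000] o=[0.3481, -0.0366, 0.5200] → [1.1185, -0.1176, 0.2175, -0.1045, -0.9945, 0.0000]
J3: z=[-0.8434, 0.0886, -0.5299] o=[0.6590, -0.0693, 0.0197] → [-0.0571, -0.4757, 0.0113, -0.8434, 0.0886, -0.5299]
J4: z=[-0.0020, -0.9868, -0.1618] o=[0.5247, -0.1031, 0.2278] → [0.8264, -0.0079, 0.0378, -0.0020, -0.9868, -0.1618]
J5: z=[-0.3827, 0.1503, -0.9116] o=[0.7553, -0.2756, 0.1025] → [0.0788, -0.0954, -0.0488, -0.3827, 0.1503, -0.9116]
J6: z=[-0.5923, 0.7173, 0.3669] o=[0.3862, -0.4279, -0.1955] → [-0.4239, -0.1775, -0.3372, -0.5923, 0.7173, 0.3669]
V = J·q̇ = [1.1357, -0.5264, 0.0626, -0.7866, -1.1468, -0.1961]

1.1357 -0.5264 0.0626 -0.7866 -1.1468 -0.1961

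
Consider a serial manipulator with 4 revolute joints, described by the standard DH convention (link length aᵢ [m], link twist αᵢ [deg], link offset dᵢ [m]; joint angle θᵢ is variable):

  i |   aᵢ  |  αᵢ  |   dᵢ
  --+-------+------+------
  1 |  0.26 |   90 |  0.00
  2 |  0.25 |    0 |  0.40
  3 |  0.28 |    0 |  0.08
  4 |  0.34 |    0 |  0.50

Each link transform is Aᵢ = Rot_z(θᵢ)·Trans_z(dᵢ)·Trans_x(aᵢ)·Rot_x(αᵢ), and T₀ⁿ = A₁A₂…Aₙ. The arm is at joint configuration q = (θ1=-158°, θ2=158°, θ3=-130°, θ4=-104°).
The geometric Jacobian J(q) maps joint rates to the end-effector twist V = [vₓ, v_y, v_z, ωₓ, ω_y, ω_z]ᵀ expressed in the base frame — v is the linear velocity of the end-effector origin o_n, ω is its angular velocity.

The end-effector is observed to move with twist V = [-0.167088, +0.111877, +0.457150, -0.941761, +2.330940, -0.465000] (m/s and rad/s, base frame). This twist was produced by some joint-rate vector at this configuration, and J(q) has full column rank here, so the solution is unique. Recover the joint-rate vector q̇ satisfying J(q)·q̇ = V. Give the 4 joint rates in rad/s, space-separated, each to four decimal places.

-0.4650 0.5880 0.9760 0.9500

o_n = [-0.6988, 0.7746, -0.1048]
J₁: ẑ×o_n = [-0.7746, -0.6988, 0.0000], ω = ẑ
J2: z=[-0.3746, 0.9272, 0.0000] o=[-0.2411, -0.0974, 0.0000] → [-0.0972, -0.0393, 0.0977, -0.3746, 0.9272, 0.0000]
J3: z=[-0.3746, 0.9272, 0.0000] o=[-0.1760, 0.3603, 0.0937] → [-0.1840, -0.0743, 0.3295, -0.3746, 0.9272, 0.0000]
J4: z=[-0.3746, 0.9272, 0.0000] o=[-0.4352, 0.3419, 0.2251] → [-0.3059, -0.1236, 0.0823, -0.3746, 0.9272, 0.0000]
q̇ = J⁺·V = [-0.4650, 0.5880, 0.9760, 0.9500]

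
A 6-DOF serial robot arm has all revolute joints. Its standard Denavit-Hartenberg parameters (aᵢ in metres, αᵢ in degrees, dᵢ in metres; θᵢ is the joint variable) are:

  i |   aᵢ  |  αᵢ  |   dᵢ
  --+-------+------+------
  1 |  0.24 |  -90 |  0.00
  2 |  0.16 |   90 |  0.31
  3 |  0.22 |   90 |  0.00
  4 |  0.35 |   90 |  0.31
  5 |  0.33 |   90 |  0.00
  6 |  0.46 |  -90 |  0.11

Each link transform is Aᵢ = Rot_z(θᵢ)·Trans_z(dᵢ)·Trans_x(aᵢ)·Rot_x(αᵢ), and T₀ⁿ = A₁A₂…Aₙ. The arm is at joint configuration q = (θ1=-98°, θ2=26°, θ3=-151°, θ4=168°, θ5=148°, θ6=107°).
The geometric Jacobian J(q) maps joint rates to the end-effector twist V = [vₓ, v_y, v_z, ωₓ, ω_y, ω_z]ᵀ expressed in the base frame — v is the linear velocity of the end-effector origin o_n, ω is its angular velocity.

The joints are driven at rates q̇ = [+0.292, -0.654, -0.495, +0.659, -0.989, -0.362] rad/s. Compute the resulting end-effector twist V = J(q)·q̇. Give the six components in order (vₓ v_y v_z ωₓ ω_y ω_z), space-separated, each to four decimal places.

o_n = [0.6665, -0.4120, 0.4981]
J₁: ẑ×o_n = [0.4120, 0.6665, -0.0000], ω = ẑ
J2: z=[0.9903, -0.1392, 0.0000] o=[-0.0334, -0.2377, 0.0000] → [-0.0693, -0.4933, -0.0753, 0.9903, -0.1392, 0.0000]
J3: z=[-0.0610, -0.4341, 0.8988] o=[0.2536, -0.4232, -0.0701] → [-0.2567, 0.4058, 0.1786, -0.0610, -0.4341, 0.8988]
J4: z=[0.9268, 0.3098, 0.2125] o=[0.1720, -0.2371, 0.0142] → [0.1871, -0.3434, -0.3153, 0.9268, 0.3098, 0.2125]
J5: z=[-0.1367, -0.2487, 0.9589] o=[0.5818, -0.4623, 0.0142] → [-0.1685, 0.1474, 0.0142, -0.1367, -0.2487, 0.9589]
J6: z=[0.9713, -0.2236, 0.0805] o=[0.6459, -0.1513, 0.1041] → [-0.0671, -0.3811, -0.2487, 0.9713, -0.2236, 0.0805]
V = J·q̇ = [0.6070, 0.0823, -0.1709, -0.2231, 0.8370, -0.9903]

0.6070 0.0823 -0.1709 -0.2231 0.8370 -0.9903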